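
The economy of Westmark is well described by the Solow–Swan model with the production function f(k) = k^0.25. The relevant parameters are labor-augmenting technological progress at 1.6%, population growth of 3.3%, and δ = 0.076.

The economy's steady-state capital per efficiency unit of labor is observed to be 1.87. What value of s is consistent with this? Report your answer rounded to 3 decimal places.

In steady state, investment equals break-even investment: s·k^α = (n + g + δ)·k.
So s / (n + g + δ) = (k*)^(1−α) = 1.87^0.75 = 1.5991.
Therefore s = 1.5991 × (n + g + δ) = 1.5991 × 0.125 = 0.1999.

s ≈ 0.200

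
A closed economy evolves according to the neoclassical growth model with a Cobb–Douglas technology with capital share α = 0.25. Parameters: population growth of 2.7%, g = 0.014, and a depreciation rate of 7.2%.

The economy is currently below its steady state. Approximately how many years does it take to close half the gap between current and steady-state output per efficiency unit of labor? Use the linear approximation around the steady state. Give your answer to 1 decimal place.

Near the steady state the convergence rate is λ = (1 − α)(n + g + δ).
λ = (1 − 0.25) × 0.113 = 0.75 × 0.113 = 0.08475
Half-life = ln 2 / λ = 0.6931 / 0.08475 ≈ 8.18 years

half-life ≈ 8.2 years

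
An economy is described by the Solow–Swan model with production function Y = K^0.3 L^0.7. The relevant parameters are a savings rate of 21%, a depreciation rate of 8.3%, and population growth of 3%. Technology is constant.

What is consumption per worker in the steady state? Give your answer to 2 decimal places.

In steady state, investment equals break-even investment: s·k^α = (n + δ)·k.
Dividing both sides by k: k^(1−α) = s / (n + δ).
k^0.7 = 0.21 / (0.030 + 0.083) = 0.21 / 0.113 = 1.8584
k* = 1.8584^(1/0.7) ≈ 2.4237
y* = (k*)^α = 2.4237^0.3 ≈ 1.3042
c* = (1 − s)·y* = (1 − 0.21) × 1.3042 ≈ 1.0303

c* = 1.03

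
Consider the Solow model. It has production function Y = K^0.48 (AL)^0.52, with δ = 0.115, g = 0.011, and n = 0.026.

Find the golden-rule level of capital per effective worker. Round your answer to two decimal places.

The golden rule sets f'(k) = n + g + δ, i.e. α·k^(α−1) = n + g + δ.
So k^(1−α) = α / (n + g + δ) = 0.48 / 0.152 = 3.1579.
k_gold = 3.1579^(1/0.52) ≈ 9.1281

k_gold ≈ 9.13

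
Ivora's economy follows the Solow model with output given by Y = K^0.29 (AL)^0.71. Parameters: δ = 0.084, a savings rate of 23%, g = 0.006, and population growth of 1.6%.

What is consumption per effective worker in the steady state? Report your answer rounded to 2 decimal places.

Steady state requires s·f(k) = (n + g + δ)·k, i.e. s·k^α = (n + g + δ)·k.
Rearranging, k^(1−α) = s / (n + g + δ).
k^0.71 = 0.23 / (0.016 + 0.006 + 0.084) = 0.23 / 0.106 = 2.1698
k* = 2.1698^(1/0.71) ≈ 2.9774
y* = (k*)^α = 2.9774^0.29 ≈ 1.3722
c* = (1 − s)·y* = (1 − 0.23) × 1.3722 ≈ 1.0566

c* ≈ 1.06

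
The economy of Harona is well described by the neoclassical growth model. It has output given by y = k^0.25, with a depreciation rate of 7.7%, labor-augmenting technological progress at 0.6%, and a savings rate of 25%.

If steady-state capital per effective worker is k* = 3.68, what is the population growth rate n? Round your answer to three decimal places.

n ≈ 0.011

At the steady state, Δk = 0, so s·k^α = (n + g + δ)·k.
So s / (n + g + δ) = (k*)^(1−α) = 3.68^0.75 = 2.6570.
Therefore n + g + δ = s / 2.6570 = 0.25 / 2.6570 = 0.0941, so n = 0.0941 − 0.083 = 0.0111.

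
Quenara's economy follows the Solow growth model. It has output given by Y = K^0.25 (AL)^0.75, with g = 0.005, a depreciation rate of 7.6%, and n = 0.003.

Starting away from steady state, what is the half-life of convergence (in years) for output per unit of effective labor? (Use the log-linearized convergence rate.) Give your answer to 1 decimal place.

Near the steady state the convergence rate is λ = (1 − α)(n + g + δ).
λ = (1 − 0.25) × 0.084 = 0.75 × 0.084 = 0.0630
Half-life = ln 2 / λ = 0.6931 / 0.0630 ≈ 11.00 years

about 11.0 years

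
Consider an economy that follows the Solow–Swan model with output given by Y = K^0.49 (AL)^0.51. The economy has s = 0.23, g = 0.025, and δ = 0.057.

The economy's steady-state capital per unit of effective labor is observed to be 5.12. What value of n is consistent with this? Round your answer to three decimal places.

At the steady state, Δk = 0, so s·k^α = (n + g + δ)·k.
So s / (n + g + δ) = (k*)^(1−α) = 5.12^0.51 = 2.3000.
Therefore n + g + δ = s / 2.3000 = 0.23 / 2.3000 = 0.1000, so n = 0.1000 − 0.082 = 0.0180.

n ≈ 0.018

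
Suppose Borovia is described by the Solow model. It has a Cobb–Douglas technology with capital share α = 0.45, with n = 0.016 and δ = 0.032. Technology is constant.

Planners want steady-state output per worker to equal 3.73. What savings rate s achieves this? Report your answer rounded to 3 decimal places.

Steady state requires s·f(k) = (n + δ)·k, i.e. s·k^α = (n + δ)·k.
Since y* = [s/(n + δ)]^(α/(1−α)), we have s/(n + δ) = (y*)^((1−α)/α) = 3.73^1.2222 = 4.9974.
Therefore s = 4.9974 × (n + δ) = 4.9974 × 0.048 = 0.2399.

s ≈ 0.240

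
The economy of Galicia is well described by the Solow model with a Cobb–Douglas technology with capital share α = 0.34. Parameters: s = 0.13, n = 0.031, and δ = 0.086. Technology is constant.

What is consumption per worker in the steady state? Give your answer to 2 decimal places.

Steady state requires s·f(k) = (n + δ)·k, i.e. s·k^α = (n + δ)·k.
Dividing both sides by k: k^(1−α) = s / (n + δ).
k^0.66 = 0.13 / (0.031 + 0.086) = 0.13 / 0.117 = 1.1111
k* = 1.1111^(1/0.66) ≈ 1.1731
y* = (k*)^α = 1.1731^0.34 ≈ 1.0558
c* = (1 − s)·y* = (1 − 0.13) × 1.0558 ≈ 0.9185

c* ≈ 0.92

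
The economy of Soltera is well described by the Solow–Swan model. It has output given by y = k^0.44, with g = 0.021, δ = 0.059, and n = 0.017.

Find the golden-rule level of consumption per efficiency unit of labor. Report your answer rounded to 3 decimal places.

c_gold ≈ 1.837

At the golden rule, f'(k) = n + g + δ, so α·k^(α−1) = n + g + δ and k_gold = (α/(n + g + δ))^(1/(1−α)).
k_gold = (0.44/0.097)^(1/0.56) = 4.5361^1.7857 ≈ 14.8812
c_gold = f(k_gold) − (n + g + δ)·k_gold = 3.2807 − 0.097×14.8812 ≈ 1.8372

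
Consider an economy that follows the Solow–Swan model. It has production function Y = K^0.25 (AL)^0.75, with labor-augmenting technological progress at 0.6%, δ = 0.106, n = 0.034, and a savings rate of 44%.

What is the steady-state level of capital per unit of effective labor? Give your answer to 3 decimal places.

In steady state, investment equals break-even investment: s·k^α = (n + g + δ)·k.
Dividing both sides by k: k^(1−α) = s / (n + g + δ).
k^0.75 = 0.44 / (0.034 + 0.006 + 0.106) = 0.44 / 0.146 = 3.0137
k* = 3.0137^(1/0.75) ≈ 4.3531

k* = 4.353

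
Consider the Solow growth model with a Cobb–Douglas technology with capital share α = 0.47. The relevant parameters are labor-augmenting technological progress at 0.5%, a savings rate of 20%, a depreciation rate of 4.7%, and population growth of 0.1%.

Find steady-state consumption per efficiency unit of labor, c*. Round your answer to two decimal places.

c* ≈ 2.60

Steady state requires s·f(k) = (n + g + δ)·k, i.e. s·k^α = (n + g + δ)·k.
Rearranging, k^(1−α) = s / (n + g + δ).
k^0.53 = 0.20 / (0.001 + 0.005 + 0.047) = 0.20 / 0.053 = 3.7736
k* = 3.7736^(1/0.53) ≈ 12.2523
y* = (k*)^α = 12.2523^0.47 ≈ 3.2469
c* = (1 − s)·y* = (1 − 0.20) × 3.2469 ≈ 2.5975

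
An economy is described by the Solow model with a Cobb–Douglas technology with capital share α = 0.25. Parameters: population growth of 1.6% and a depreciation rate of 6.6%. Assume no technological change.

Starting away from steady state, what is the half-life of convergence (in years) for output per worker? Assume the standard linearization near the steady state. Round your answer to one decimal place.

Near the steady state the convergence rate is λ = (1 − α)(n + δ).
λ = (1 − 0.25) × 0.082 = 0.75 × 0.082 = 0.0615
Half-life = ln 2 / λ = 0.6931 / 0.0615 ≈ 11.27 years

t_½ ≈ 11.3 years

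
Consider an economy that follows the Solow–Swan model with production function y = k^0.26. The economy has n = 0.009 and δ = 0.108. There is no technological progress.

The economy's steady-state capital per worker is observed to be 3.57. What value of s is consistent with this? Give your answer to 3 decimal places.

Steady state requires s·f(k) = (n + δ)·k, i.e. s·k^α = (n + δ)·k.
So s / (n + δ) = (k*)^(1−α) = 3.57^0.74 = 2.5643.
Therefore s = 2.5643 × (n + δ) = 2.5643 × 0.117 = 0.3000.

s ≈ 0.300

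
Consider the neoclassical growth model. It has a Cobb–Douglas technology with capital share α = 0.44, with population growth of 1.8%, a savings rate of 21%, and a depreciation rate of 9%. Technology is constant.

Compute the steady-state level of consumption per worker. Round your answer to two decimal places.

c* ≈ 1.33

In steady state, investment equals break-even investment: s·k^α = (n + δ)·k.
Rearranging, k^(1−α) = s / (n + δ).
k^0.56 = 0.21 / (0.018 + 0.090) = 0.21 / 0.108 = 1.9444
k* = 1.9444^(1/0.56) ≈ 3.2786
y* = (k*)^α = 3.2786^0.44 ≈ 1.6862
c* = (1 − s)·y* = (1 − 0.21) × 1.6862 ≈ 1.3321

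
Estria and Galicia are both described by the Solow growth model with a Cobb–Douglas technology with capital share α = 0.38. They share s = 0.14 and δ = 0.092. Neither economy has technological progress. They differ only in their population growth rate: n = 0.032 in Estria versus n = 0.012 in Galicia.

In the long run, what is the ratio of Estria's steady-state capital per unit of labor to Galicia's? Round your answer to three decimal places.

Steady-state k* = [s/(n + δ)]^(1/(1−α)), so the ratio is [ (s_E/(n + δ)_E) / (s_G/(n + δ)_G) ]^1.6129.
s_E/(n + δ)_E = 0.14/0.124 = 1.1290; s_G/(n + δ)_G = 0.14/0.104 = 1.3462.
Ratio = (1.1290/1.3462)^1.6129 = 0.8387^1.6129 ≈ 0.7530

ratio ≈ 0.753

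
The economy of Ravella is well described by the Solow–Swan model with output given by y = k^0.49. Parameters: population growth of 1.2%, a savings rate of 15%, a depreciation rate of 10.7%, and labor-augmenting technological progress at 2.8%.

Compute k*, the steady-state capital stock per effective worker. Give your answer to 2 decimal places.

k* = 1.04

In steady state, investment equals break-even investment: s·k^α = (n + g + δ)·k.
Dividing both sides by k: k^(1−α) = s / (n + g + δ).
k^0.51 = 0.15 / (0.012 + 0.028 + 0.107) = 0.15 / 0.147 = 1.0204
k* = 1.0204^(1/0.51) ≈ 1.0404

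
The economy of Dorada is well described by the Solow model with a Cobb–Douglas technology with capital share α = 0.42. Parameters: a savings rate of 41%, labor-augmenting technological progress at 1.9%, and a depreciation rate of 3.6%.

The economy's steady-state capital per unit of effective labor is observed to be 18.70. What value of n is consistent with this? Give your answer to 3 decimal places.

n ≈ 0.020

In steady state, investment equals break-even investment: s·k^α = (n + g + δ)·k.
So s / (n + g + δ) = (k*)^(1−α) = 18.70^0.58 = 5.4660.
Therefore n + g + δ = s / 5.4660 = 0.41 / 5.4660 = 0.0750, so n = 0.0750 − 0.055 = 0.0200.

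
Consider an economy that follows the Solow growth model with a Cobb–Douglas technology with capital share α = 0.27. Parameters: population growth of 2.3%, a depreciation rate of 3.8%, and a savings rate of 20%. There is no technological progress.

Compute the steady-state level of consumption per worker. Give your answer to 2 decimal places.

c* ≈ 1.24

At the steady state, Δk = 0, so s·k^α = (n + δ)·k.
Rearranging, k^(1−α) = s / (n + δ).
k^0.73 = 0.20 / (0.023 + 0.038) = 0.20 / 0.061 = 3.2787
k* = 3.2787^(1/0.73) ≈ 5.0868
y* = (k*)^α = 5.0868^0.27 ≈ 1.5515
c* = (1 − s)·y* = (1 − 0.20) × 1.5515 ≈ 1.2412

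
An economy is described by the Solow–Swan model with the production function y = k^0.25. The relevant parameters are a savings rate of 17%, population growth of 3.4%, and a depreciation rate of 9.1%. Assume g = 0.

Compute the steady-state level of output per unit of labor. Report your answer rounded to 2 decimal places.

Steady state requires s·f(k) = (n + δ)·k, i.e. s·k^α = (n + δ)·k.
Rearranging, k^(1−α) = s / (n + δ).
k^0.75 = 0.17 / (0.034 + 0.091) = 0.17 / 0.125 = 1.3600
k* = 1.3600^(1/0.75) ≈ 1.5068
y* = (k*)^α = 1.5068^0.25 ≈ 1.1079

y* ≈ 1.11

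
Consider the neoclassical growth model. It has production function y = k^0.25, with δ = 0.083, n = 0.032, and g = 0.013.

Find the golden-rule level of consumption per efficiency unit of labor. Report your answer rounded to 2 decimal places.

At the golden rule, f'(k) = n + g + δ, so α·k^(α−1) = n + g + δ and k_gold = (α/(n + g + δ))^(1/(1−α)).
k_gold = (0.25/0.128)^(1/0.75) = 1.9531^1.3333 ≈ 2.4413
c_gold = f(k_gold) − (n + g + δ)·k_gold = 1.2500 − 0.128×2.4413 ≈ 0.9375

c_gold ≈ 0.94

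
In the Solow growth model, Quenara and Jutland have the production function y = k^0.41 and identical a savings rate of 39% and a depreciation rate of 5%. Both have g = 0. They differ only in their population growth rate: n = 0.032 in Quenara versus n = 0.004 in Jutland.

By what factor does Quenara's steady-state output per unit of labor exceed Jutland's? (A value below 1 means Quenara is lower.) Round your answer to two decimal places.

Steady-state y* = [s/(n + δ)]^(α/(1−α)), so the ratio is [ (s_Q/(n + δ)_Q) / (s_J/(n + δ)_J) ]^0.6949.
s_Q/(n + δ)_Q = 0.39/0.082 = 4.7561; s_J/(n + δ)_J = 0.39/0.054 = 7.2222.
Ratio = (4.7561/7.2222)^0.6949 = 0.6585^0.6949 ≈ 0.7480

ratio ≈ 0.75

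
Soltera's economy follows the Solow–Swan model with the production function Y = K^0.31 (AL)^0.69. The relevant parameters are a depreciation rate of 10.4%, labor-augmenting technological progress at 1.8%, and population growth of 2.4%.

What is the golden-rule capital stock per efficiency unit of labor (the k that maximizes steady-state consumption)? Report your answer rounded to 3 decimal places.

The golden rule sets f'(k) = n + g + δ, i.e. α·k^(α−1) = n + g + δ.
So k^(1−α) = α / (n + g + δ) = 0.31 / 0.146 = 2.1233.
k_gold = 2.1233^(1/0.69) ≈ 2.9780

k_gold ≈ 2.978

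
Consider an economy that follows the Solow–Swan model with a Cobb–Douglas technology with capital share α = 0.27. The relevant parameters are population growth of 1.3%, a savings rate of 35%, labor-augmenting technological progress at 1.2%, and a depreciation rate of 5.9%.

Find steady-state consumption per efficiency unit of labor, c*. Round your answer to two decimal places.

Steady state requires s·f(k) = (n + g + δ)·k, i.e. s·k^α = (n + g + δ)·k.
Rearranging, k^(1−α) = s / (n + g + δ).
k^0.73 = 0.35 / (0.013 + 0.012 + 0.059) = 0.35 / 0.084 = 4.1667
k* = 4.1667^(1/0.73) ≈ 7.0637
y* = (k*)^α = 7.0637^0.27 ≈ 1.6953
c* = (1 − s)·y* = (1 − 0.35) × 1.6953 ≈ 1.1019

c* = 1.10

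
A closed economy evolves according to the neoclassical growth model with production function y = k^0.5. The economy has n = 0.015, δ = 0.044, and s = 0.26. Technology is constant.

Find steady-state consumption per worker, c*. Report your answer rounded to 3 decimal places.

Steady state requires s·f(k) = (n + δ)·k, i.e. s·k^α = (n + δ)·k.
Dividing both sides by k: k^(1−α) = s / (n + δ).
k^0.5 = 0.26 / (0.015 + 0.044) = 0.26 / 0.059 = 4.4068
k* = 4.4068^(1/0.5) ≈ 19.4199
y* = (k*)^α = 19.4199^0.5 ≈ 4.4068
c* = (1 − s)·y* = (1 − 0.26) × 4.4068 ≈ 3.2610

c* ≈ 3.261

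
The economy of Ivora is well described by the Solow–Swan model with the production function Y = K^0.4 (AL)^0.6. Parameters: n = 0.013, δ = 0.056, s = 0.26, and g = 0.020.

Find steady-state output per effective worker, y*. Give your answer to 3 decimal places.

Steady state requires s·f(k) = (n + g + δ)·k, i.e. s·k^α = (n + g + δ)·k.
Dividing both sides by k: k^(1−α) = s / (n + g + δ).
k^0.6 = 0.26 / (0.013 + 0.020 + 0.056) = 0.26 / 0.089 = 2.9213
k* = 2.9213^(1/0.6) ≈ 5.9698
y* = (k*)^α = 5.9698^0.4 ≈ 2.0435

y* = 2.044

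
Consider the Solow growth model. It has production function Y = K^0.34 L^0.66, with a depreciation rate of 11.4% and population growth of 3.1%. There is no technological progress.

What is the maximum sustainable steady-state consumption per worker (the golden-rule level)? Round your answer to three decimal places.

c_gold ≈ 1.024

At the golden rule, f'(k) = n + δ, so α·k^(α−1) = n + δ and k_gold = (α/(n + δ))^(1/(1−α)).
k_gold = (0.34/0.145)^(1/0.66) = 2.3448^1.5152 ≈ 3.6373
c_gold = f(k_gold) − (n + δ)·k_gold = 1.5512 − 0.145×3.6373 ≈ 1.0238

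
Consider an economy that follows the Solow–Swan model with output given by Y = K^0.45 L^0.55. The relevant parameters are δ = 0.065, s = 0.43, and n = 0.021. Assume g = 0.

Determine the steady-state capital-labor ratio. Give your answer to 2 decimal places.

k* = 18.66

At the steady state, Δk = 0, so s·k^α = (n + δ)·k.
Rearranging, k^(1−α) = s / (n + δ).
k^0.55 = 0.43 / (0.021 + 0.065) = 0.43 / 0.086 = 5.0000
k* = 5.0000^(1/0.55) ≈ 18.6575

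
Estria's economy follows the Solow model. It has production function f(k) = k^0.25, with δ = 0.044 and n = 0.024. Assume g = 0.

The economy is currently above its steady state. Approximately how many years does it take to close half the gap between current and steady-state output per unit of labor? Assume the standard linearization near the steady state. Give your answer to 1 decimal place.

Near the steady state the convergence rate is λ = (1 − α)(n + δ).
λ = (1 − 0.25) × 0.068 = 0.75 × 0.068 = 0.0510
Half-life = ln 2 / λ = 0.6931 / 0.0510 ≈ 13.59 years

t_½ ≈ 13.6 years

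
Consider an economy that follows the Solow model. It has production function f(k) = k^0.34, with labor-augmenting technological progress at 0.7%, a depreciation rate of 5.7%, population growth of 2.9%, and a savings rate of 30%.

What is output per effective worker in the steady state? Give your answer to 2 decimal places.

Steady state requires s·f(k) = (n + g + δ)·k, i.e. s·k^α = (n + g + δ)·k.
Dividing both sides by k: k^(1−α) = s / (n + g + δ).
k^0.66 = 0.30 / (0.029 + 0.007 + 0.057) = 0.30 / 0.093 = 3.2258
k* = 3.2258^(1/0.66) ≈ 5.8974
y* = (k*)^α = 5.8974^0.34 ≈ 1.8282

y* = 1.83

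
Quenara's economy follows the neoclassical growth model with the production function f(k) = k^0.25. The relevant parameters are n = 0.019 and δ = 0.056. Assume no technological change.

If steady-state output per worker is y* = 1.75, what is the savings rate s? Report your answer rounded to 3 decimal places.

At the steady state, Δk = 0, so s·k^α = (n + δ)·k.
Since y* = [s/(n + δ)]^(α/(1−α)), we have s/(n + δ) = (y*)^((1−α)/α) = 1.75^3 = 5.3594.
Therefore s = 5.3594 × (n + δ) = 5.3594 × 0.075 = 0.4020.

s ≈ 0.402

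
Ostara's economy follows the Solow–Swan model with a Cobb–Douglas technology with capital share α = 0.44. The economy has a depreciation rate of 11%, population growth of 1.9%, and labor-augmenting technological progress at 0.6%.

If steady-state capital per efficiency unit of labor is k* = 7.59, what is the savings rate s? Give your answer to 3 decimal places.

At the steady state, Δk = 0, so s·k^α = (n + g + δ)·k.
So s / (n + g + δ) = (k*)^(1−α) = 7.59^0.56 = 3.1113.
Therefore s = 3.1113 × (n + g + δ) = 3.1113 × 0.135 = 0.4200.

s ≈ 0.420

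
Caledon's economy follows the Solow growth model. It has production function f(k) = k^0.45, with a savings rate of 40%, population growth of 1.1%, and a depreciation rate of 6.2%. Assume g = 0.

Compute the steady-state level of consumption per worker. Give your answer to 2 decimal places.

c* ≈ 2.41

In steady state, investment equals break-even investment: s·k^α = (n + δ)·k.
Dividing both sides by k: k^(1−α) = s / (n + δ).
k^0.55 = 0.40 / (0.011 + 0.062) = 0.40 / 0.073 = 5.4795
k* = 5.4795^(1/0.55) ≈ 22.0377
y* = (k*)^α = 22.0377^0.45 ≈ 4.0218
c* = (1 − s)·y* = (1 − 0.40) × 4.0218 ≈ 2.4131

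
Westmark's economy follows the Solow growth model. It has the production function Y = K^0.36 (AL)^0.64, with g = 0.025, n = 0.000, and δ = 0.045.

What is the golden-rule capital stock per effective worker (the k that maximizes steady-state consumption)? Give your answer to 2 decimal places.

k_gold ≈ 12.92

The golden rule sets f'(k) = n + g + δ, i.e. α·k^(α−1) = n + g + δ.
So k^(1−α) = α / (n + g + δ) = 0.36 / 0.070 = 5.1429.
k_gold = 5.1429^(1/0.64) ≈ 12.9200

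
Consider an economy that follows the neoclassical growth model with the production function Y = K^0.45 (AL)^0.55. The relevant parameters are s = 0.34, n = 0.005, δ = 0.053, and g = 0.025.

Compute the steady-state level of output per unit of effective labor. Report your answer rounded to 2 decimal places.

y* = 3.17

Steady state requires s·f(k) = (n + g + δ)·k, i.e. s·k^α = (n + g + δ)·k.
Dividing both sides by k: k^(1−α) = s / (n + g + δ).
k^0.55 = 0.34 / (0.005 + 0.025 + 0.053) = 0.34 / 0.083 = 4.0964
k* = 4.0964^(1/0.55) ≈ 12.9855
y* = (k*)^α = 12.9855^0.45 ≈ 3.1700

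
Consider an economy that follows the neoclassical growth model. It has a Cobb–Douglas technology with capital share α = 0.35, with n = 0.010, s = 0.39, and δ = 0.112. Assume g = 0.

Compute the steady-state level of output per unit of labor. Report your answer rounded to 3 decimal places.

At the steady state, Δk = 0, so s·k^α = (n + δ)·k.
Dividing both sides by k: k^(1−α) = s / (n + δ).
k^0.65 = 0.39 / (0.010 + 0.112) = 0.39 / 0.122 = 3.1967
k* = 3.1967^(1/0.65) ≈ 5.9767
y* = (k*)^α = 5.9767^0.35 ≈ 1.8697

y* = 1.870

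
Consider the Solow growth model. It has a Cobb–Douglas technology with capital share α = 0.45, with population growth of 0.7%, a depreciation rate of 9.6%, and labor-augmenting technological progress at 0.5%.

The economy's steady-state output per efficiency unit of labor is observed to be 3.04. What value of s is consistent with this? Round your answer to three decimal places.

Steady state requires s·f(k) = (n + g + δ)·k, i.e. s·k^α = (n + g + δ)·k.
Since y* = [s/(n + g + δ)]^(α/(1−α)), we have s/(n + g + δ) = (y*)^((1−α)/α) = 3.04^1.2222 = 3.8920.
Therefore s = 3.8920 × (n + g + δ) = 3.8920 × 0.108 = 0.4203.

s ≈ 0.420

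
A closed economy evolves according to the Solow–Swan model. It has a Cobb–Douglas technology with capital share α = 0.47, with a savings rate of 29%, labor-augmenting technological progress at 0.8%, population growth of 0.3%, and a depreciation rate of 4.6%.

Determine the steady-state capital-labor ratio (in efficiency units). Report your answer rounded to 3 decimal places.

k* ≈ 21.531

Steady state requires s·f(k) = (n + g + δ)·k, i.e. s·k^α = (n + g + δ)·k.
Rearranging, k^(1−α) = s / (n + g + δ).
k^0.53 = 0.29 / (0.003 + 0.008 + 0.046) = 0.29 / 0.057 = 5.0877
k* = 5.0877^(1/0.53) ≈ 21.5308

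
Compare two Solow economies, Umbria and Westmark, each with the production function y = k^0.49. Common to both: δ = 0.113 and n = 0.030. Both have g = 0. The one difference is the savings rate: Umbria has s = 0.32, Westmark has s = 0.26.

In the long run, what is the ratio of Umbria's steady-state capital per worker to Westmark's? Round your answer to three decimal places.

Steady-state k* = [s/(n + δ)]^(1/(1−α)), so the ratio is [ (s_U/(n + δ)_U) / (s_W/(n + δ)_W) ]^1.9608.
s_U/(n + δ)_U = 0.32/0.143 = 2.2378; s_W/(n + δ)_W = 0.26/0.143 = 1.8182.
Ratio = (2.2378/1.8182)^1.9608 = 1.2308^1.9608 ≈ 1.5026

k*_U / k*_W ≈ 1.503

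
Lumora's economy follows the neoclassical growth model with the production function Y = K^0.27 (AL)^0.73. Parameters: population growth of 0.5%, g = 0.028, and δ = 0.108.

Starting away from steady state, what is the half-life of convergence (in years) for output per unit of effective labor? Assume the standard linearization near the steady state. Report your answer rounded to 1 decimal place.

Near the steady state the convergence rate is λ = (1 − α)(n + g + δ).
λ = (1 − 0.27) × 0.141 = 0.73 × 0.141 = 0.10293
Half-life = ln 2 / λ = 0.6931 / 0.10293 ≈ 6.73 years

half-life ≈ 6.7 years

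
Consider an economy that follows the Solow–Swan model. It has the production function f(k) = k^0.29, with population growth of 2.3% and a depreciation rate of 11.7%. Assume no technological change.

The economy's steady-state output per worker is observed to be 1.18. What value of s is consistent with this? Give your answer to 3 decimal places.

s ≈ 0.210

Steady state requires s·f(k) = (n + δ)·k, i.e. s·k^α = (n + δ)·k.
Since y* = [s/(n + δ)]^(α/(1−α)), we have s/(n + δ) = (y*)^((1−α)/α) = 1.18^2.4483 = 1.4996.
Therefore s = 1.4996 × (n + δ) = 1.4996 × 0.140 = 0.2099.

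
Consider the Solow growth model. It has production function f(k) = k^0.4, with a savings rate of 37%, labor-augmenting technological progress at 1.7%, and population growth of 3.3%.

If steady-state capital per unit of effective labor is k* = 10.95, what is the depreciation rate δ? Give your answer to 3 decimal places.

δ ≈ 0.038

In steady state, investment equals break-even investment: s·k^α = (n + g + δ)·k.
So s / (n + g + δ) = (k*)^(1−α) = 10.95^0.6 = 4.2039.
Therefore n + g + δ = s / 4.2039 = 0.37 / 4.2039 = 0.0880, so δ = 0.0880 − 0.050 = 0.0380.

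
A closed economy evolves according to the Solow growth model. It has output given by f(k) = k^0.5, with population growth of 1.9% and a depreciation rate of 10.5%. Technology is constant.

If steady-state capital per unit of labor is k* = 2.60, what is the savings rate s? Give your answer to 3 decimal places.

s ≈ 0.200

At the steady state, Δk = 0, so s·k^α = (n + δ)·k.
So s / (n + δ) = (k*)^(1−α) = 2.60^0.5 = 1.6125.
Therefore s = 1.6125 × (n + δ) = 1.6125 × 0.124 = 0.2000.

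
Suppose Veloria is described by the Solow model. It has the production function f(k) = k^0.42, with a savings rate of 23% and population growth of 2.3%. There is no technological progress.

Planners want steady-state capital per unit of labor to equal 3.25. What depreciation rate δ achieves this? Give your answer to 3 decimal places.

Steady state requires s·f(k) = (n + δ)·k, i.e. s·k^α = (n + δ)·k.
So s / (n + δ) = (k*)^(1−α) = 3.25^0.58 = 1.9810.
Therefore n + δ = s / 1.9810 = 0.23 / 1.9810 = 0.1161, so δ = 0.1161 − 0.023 = 0.0931.

δ ≈ 0.093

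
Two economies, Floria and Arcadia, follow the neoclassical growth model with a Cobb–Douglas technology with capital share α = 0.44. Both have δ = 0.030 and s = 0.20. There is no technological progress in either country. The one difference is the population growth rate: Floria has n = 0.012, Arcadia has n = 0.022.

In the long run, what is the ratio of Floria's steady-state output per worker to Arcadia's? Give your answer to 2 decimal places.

Steady-state y* = [s/(n + δ)]^(α/(1−α)), so the ratio is [ (s_F/(n + δ)_F) / (s_A/(n + δ)_A) ]^0.7857.
s_F/(n + δ)_F = 0.20/0.042 = 4.7619; s_A/(n + δ)_A = 0.20/0.052 = 3.8462.
Ratio = (4.7619/3.8462)^0.7857 = 1.2381^0.7857 ≈ 1.1827

ratio ≈ 1.18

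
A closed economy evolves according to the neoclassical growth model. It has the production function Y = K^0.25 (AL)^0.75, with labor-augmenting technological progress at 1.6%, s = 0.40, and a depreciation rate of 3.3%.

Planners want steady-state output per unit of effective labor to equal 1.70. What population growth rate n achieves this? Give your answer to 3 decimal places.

In steady state, investment equals break-even investment: s·k^α = (n + g + δ)·k.
Since y* = [s/(n + g + δ)]^(α/(1−α)), we have s/(n + g + δ) = (y*)^((1−α)/α) = 1.70^3 = 4.9130.
Therefore n + g + δ = s / 4.9130 = 0.40 / 4.9130 = 0.0814, so n = 0.0814 − 0.049 = 0.0324.

n ≈ 0.032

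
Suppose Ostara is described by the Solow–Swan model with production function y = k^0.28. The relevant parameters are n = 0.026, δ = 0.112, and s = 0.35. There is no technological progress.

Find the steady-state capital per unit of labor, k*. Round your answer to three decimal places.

At the steady state, Δk = 0, so s·k^α = (n + δ)·k.
Dividing both sides by k: k^(1−α) = s / (n + δ).
k^0.72 = 0.35 / (0.026 + 0.112) = 0.35 / 0.138 = 2.5362
k* = 2.5362^(1/0.72) ≈ 3.6422

k* ≈ 3.642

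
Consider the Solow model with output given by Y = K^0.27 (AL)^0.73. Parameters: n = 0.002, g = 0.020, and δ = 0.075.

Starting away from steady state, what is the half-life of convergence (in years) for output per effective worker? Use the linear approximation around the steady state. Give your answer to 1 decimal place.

Near the steady state the convergence rate is λ = (1 − α)(n + g + δ).
λ = (1 − 0.27) × 0.097 = 0.73 × 0.097 = 0.07081
Half-life = ln 2 / λ = 0.6931 / 0.07081 ≈ 9.79 years

t_½ ≈ 9.8 years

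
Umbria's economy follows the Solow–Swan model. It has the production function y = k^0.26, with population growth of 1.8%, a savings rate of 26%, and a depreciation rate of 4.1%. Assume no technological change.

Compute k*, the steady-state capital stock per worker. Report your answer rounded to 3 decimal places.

k* = 7.421

Steady state requires s·f(k) = (n + δ)·k, i.e. s·k^α = (n + δ)·k.
Rearranging, k^(1−α) = s / (n + δ).
k^0.74 = 0.26 / (0.018 + 0.041) = 0.26 / 0.059 = 4.4068
k* = 4.4068^(1/0.74) ≈ 7.4206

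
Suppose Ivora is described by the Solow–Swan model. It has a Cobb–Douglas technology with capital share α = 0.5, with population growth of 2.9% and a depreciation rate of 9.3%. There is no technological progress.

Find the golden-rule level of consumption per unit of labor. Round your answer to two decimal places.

At the golden rule, f'(k) = n + δ, so α·k^(α−1) = n + δ and k_gold = (α/(n + δ))^(1/(1−α)).
k_gold = (0.5/0.122)^(1/0.5) = 4.0984^2 ≈ 16.7969
c_gold = f(k_gold) − (n + δ)·k_gold = 4.0984 − 0.122×16.7969 ≈ 2.0492

c_gold ≈ 2.05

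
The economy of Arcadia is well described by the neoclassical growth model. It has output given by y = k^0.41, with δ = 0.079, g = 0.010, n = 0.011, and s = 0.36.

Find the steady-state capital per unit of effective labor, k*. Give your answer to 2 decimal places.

At the steady state, Δk = 0, so s·k^α = (n + g + δ)·k.
Rearranging, k^(1−α) = s / (n + g + δ).
k^0.59 = 0.36 / (0.011 + 0.010 + 0.079) = 0.36 / 0.100 = 3.6000
k* = 3.6000^(1/0.59) ≈ 8.7677

k* ≈ 8.77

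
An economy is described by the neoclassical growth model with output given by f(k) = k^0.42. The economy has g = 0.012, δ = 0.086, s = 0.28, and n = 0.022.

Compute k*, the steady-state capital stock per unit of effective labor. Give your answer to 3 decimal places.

k* ≈ 4.310

In steady state, investment equals break-even investment: s·k^α = (n + g + δ)·k.
Dividing both sides by k: k^(1−α) = s / (n + g + δ).
k^0.58 = 0.28 / (0.022 + 0.012 + 0.086) = 0.28 / 0.120 = 2.3333
k* = 2.3333^(1/0.58) ≈ 4.3096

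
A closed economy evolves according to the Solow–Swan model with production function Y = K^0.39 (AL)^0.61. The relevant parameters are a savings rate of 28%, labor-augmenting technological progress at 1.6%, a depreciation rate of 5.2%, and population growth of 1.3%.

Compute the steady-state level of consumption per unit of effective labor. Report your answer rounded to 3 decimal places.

c* ≈ 1.591

In steady state, investment equals break-even investment: s·k^α = (n + g + δ)·k.
Dividing both sides by k: k^(1−α) = s / (n + g + δ).
k^0.61 = 0.28 / (0.013 + 0.016 + 0.052) = 0.28 / 0.081 = 3.4568
k* = 3.4568^(1/0.61) ≈ 7.6396
y* = (k*)^α = 7.6396^0.39 ≈ 2.2100
c* = (1 − s)·y* = (1 − 0.28) × 2.2100 ≈ 1.5912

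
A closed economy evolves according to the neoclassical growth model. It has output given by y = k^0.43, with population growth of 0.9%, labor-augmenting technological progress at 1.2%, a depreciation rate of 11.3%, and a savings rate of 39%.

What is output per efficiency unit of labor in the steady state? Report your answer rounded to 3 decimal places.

Steady state requires s·f(k) = (n + g + δ)·k, i.e. s·k^α = (n + g + δ)·k.
Dividing both sides by k: k^(1−α) = s / (n + g + δ).
k^0.57 = 0.39 / (0.009 + 0.012 + 0.113) = 0.39 / 0.134 = 2.9104
k* = 2.9104^(1/0.57) ≈ 6.5156
y* = (k*)^α = 6.5156^0.43 ≈ 2.2387

y* = 2.239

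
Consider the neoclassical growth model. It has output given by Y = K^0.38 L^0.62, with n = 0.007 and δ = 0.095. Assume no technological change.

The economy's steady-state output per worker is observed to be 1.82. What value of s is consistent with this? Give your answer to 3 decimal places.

s ≈ 0.271

In steady state, investment equals break-even investment: s·k^α = (n + δ)·k.
Since y* = [s/(n + δ)]^(α/(1−α)), we have s/(n + δ) = (y*)^((1−α)/α) = 1.82^1.6316 = 2.6566.
Therefore s = 2.6566 × (n + δ) = 2.6566 × 0.102 = 0.2710.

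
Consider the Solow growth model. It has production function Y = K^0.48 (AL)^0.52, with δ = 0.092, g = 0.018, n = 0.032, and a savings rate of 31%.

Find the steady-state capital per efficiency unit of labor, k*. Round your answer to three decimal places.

At the steady state, Δk = 0, so s·k^α = (n + g + δ)·k.
Rearranging, k^(1−α) = s / (n + g + δ).
k^0.52 = 0.31 / (0.032 + 0.018 + 0.092) = 0.31 / 0.142 = 2.1831
k* = 2.1831^(1/0.52) ≈ 4.4881

k* ≈ 4.488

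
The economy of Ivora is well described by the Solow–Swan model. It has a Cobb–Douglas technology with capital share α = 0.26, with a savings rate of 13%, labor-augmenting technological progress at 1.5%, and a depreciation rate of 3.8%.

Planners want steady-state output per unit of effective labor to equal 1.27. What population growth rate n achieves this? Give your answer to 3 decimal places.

n ≈ 0.013

At the steady state, Δk = 0, so s·k^α = (n + g + δ)·k.
Since y* = [s/(n + g + δ)]^(α/(1−α)), we have s/(n + g + δ) = (y*)^((1−α)/α) = 1.27^2.8462 = 1.9745.
Therefore n + g + δ = s / 1.9745 = 0.13 / 1.9745 = 0.0658, so n = 0.0658 − 0.053 = 0.0128.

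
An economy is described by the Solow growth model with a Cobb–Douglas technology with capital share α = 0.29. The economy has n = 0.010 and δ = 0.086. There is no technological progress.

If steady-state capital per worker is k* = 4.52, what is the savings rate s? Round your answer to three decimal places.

In steady state, investment equals break-even investment: s·k^α = (n + δ)·k.
So s / (n + δ) = (k*)^(1−α) = 4.52^0.71 = 2.9184.
Therefore s = 2.9184 × (n + δ) = 2.9184 × 0.096 = 0.2802.

s ≈ 0.280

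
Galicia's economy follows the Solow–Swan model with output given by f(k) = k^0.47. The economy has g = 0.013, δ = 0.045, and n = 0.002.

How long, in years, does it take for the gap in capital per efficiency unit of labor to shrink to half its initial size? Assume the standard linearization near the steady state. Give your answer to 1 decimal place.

Near the steady state the convergence rate is λ = (1 − α)(n + g + δ).
λ = (1 − 0.47) × 0.060 = 0.53 × 0.060 = 0.0318
Half-life = ln 2 / λ = 0.6931 / 0.0318 ≈ 21.80 years

about 21.8 years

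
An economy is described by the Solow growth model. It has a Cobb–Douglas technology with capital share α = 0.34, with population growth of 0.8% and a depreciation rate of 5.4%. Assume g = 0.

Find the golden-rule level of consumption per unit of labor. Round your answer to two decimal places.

At the golden rule, f'(k) = n + δ, so α·k^(α−1) = n + δ and k_gold = (α/(n + δ))^(1/(1−α)).
k_gold = (0.34/0.062)^(1/0.66) = 5.4839^1.5152 ≈ 13.1786
c_gold = f(k_gold) − (n + δ)·k_gold = 2.4030 − 0.062×13.1786 ≈ 1.5859

c_gold ≈ 1.59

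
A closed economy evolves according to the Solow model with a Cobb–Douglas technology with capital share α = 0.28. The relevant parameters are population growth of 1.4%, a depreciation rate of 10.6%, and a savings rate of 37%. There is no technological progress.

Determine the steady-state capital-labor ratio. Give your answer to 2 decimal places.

In steady state, investment equals break-even investment: s·k^α = (n + δ)·k.
Rearranging, k^(1−α) = s / (n + δ).
k^0.72 = 0.37 / (0.014 + 0.106) = 0.37 / 0.120 = 3.0833
k* = 3.0833^(1/0.72) ≈ 4.7774

k* ≈ 4.78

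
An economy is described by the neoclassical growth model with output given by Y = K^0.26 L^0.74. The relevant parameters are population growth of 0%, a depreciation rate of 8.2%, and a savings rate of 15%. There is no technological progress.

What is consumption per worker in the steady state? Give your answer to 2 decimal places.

Steady state requires s·f(k) = (n + δ)·k, i.e. s·k^α = (n + δ)·k.
Dividing both sides by k: k^(1−α) = s / (n + δ).
k^0.74 = 0.15 / (0.000 + 0.082) = 0.15 / 0.082 = 1.8293
k* = 1.8293^(1/0.74) ≈ 2.2617
y* = (k*)^α = 2.2617^0.26 ≈ 1.2364
c* = (1 − s)·y* = (1 − 0.15) × 1.2364 ≈ 1.0509

c* ≈ 1.05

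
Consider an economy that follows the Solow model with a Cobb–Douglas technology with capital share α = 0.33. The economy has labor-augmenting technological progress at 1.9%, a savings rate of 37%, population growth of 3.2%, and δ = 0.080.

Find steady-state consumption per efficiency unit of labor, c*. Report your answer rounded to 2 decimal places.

c* ≈ 1.05

At the steady state, Δk = 0, so s·k^α = (n + g + δ)·k.
Rearranging, k^(1−α) = s / (n + g + δ).
k^0.67 = 0.37 / (0.032 + 0.019 + 0.080) = 0.37 / 0.131 = 2.8244
k* = 2.8244^(1/0.67) ≈ 4.7100
y* = (k*)^α = 4.7100^0.33 ≈ 1.6676
c* = (1 − s)·y* = (1 − 0.37) × 1.6676 ≈ 1.0506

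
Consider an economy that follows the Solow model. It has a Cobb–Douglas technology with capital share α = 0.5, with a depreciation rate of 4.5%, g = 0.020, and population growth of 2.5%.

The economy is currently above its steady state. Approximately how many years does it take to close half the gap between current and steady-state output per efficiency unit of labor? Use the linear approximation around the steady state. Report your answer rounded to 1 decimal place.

Near the steady state the convergence rate is λ = (1 − α)(n + g + δ).
λ = (1 − 0.5) × 0.090 = 0.5 × 0.090 = 0.0450
Half-life = ln 2 / λ = 0.6931 / 0.0450 ≈ 15.40 years

about 15.4 years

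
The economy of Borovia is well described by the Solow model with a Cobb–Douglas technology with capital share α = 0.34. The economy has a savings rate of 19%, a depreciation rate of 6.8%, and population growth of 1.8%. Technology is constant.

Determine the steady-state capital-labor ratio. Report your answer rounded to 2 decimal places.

Steady state requires s·f(k) = (n + δ)·k, i.e. s·k^α = (n + δ)·k.
Rearranging, k^(1−α) = s / (n + δ).
k^0.66 = 0.19 / (0.018 + 0.068) = 0.19 / 0.086 = 2.2093
k* = 2.2093^(1/0.66) ≈ 3.3235

k* ≈ 3.32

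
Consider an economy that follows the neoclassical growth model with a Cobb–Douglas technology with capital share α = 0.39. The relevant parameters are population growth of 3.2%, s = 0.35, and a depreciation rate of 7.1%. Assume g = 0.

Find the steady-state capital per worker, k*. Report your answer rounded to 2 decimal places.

k* = 7.43

Steady state requires s·f(k) = (n + δ)·k, i.e. s·k^α = (n + δ)·k.
Dividing both sides by k: k^(1−α) = s / (n + δ).
k^0.61 = 0.35 / (0.032 + 0.071) = 0.35 / 0.103 = 3.3981
k* = 3.3981^(1/0.61) ≈ 7.4281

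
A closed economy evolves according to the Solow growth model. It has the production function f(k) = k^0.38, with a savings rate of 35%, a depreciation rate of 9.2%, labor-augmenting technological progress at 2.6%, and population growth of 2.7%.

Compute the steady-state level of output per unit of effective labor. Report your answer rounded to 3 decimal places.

y* = 1.716

Steady state requires s·f(k) = (n + g + δ)·k, i.e. s·k^α = (n + g + δ)·k.
Dividing both sides by k: k^(1−α) = s / (n + g + δ).
k^0.62 = 0.35 / (0.027 + 0.026 + 0.092) = 0.35 / 0.145 = 2.4138
k* = 2.4138^(1/0.62) ≈ 4.1425
y* = (k*)^α = 4.1425^0.38 ≈ 1.7162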